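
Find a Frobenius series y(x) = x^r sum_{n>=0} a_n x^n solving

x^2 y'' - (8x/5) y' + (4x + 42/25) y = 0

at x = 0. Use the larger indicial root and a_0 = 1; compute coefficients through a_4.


Write in Frobenius form y'' + (p(x)/x) y' + (q(x)/x^2) y = 0:
  p(x) = -8/5,  q(x) = 4x + 42/25.
Indicial equation: r(r-1) + (-8/5) r + (42/25) = 0 -> roots r_1 = 7/5, r_2 = 6/5.
Take r = r_1 = 7/5. Let y(x) = x^r sum_{n>=0} a_n x^n with a_0 = 1.
Substitute y = x^r sum a_n x^n and match x^{r+n}. The recurrence is
  D(n) a_n + 4 a_{n-1} = 0,  where D(n) = (r+n)(r+n-1) + (-8/5)(r+n) + (42/25).
  a_n = -4 / D(n) * a_{n-1}.
Since the indicial polynomial factors as (r - r_1)(r - r_2), D(n) = (r_1 + n - r_1)(r_1 + n - r_2) = n(n + 1/5).
Evaluating step by step (a_0 = 1):
  n = 1: D(1) = 1(1 + 1/5) = 6/5; numerator = -4(1) = -4; a_1 = (-4)/(6/5) = -10/3
  n = 2: D(2) = 2(2 + 1/5) = 22/5; numerator = -4(-10/3) = 40/3; a_2 = (40/3)/(22/5) = 100/33
  n = 3: D(3) = 3(3 + 1/5) = 48/5; numerator = -4(100/33) = -400/33; a_3 = (-400/33)/(48/5) = -125/99
  n = 4: D(4) = 4(4 + 1/5) = 84/5; numerator = -4(-125/99) = 500/99; a_4 = (500/99)/(84/5) = 625/2079

r = 7/5; a_0 = 1; a_1 = -10/3; a_2 = 100/33; a_3 = -125/99; a_4 = 625/2079


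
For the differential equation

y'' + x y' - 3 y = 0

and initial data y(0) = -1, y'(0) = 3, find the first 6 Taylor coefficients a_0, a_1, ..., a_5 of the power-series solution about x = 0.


Ansatz: y(x) = sum_{n>=0} a_n x^n, so y'(x) = sum_{n>=1} n a_n x^(n-1) and y''(x) = sum_{n>=2} n(n-1) a_n x^(n-2).
Substitute into P(x) y'' + Q(x) y' + R(x) y = 0 with P(x) = 1, Q(x) = x, R(x) = -3, and match powers of x.
Initial conditions: a_0 = -1, a_1 = 3.
Setting the coefficient of each power of x to zero and solving order by order (substituting the coefficients already found):
  x^0: 2 a_2 - 3 a_0 = 0  ->  2 a_2 = 3 a_0 = -3  ->  a_2 = -3/2
  x^1: 6 a_3 - 2 a_1 = 0  ->  6 a_3 = 2 a_1 = 6  ->  a_3 = 1
  x^2: 12 a_4 - a_2 = 0  ->  12 a_4 = a_2 = -3/2  ->  a_4 = -1/8
  x^3: 20 a_5 = 0  ->  a_5 = 0
Truncated series: y(x) = -1 + 3 x - (3/2) x^2 + x^3 - (1/8) x^4 + O(x^6).

a_0 = -1; a_1 = 3; a_2 = -3/2; a_3 = 1; a_4 = -1/8; a_5 = 0


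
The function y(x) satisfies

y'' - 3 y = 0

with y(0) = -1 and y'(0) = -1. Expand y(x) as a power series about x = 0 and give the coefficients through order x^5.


Ansatz: y(x) = sum_{n>=0} a_n x^n, so y'(x) = sum_{n>=1} n a_n x^(n-1) and y''(x) = sum_{n>=2} n(n-1) a_n x^(n-2).
Substitute into P(x) y'' + Q(x) y' + R(x) y = 0 with P(x) = 1, Q(x) = 0, R(x) = -3, and match powers of x.
Initial conditions: a_0 = -1, a_1 = -1.
Setting the coefficient of each power of x to zero and solving order by order (substituting the coefficients already found):
  x^0: 2 a_2 - 3 a_0 = 0  ->  2 a_2 = 3 a_0 = -3  ->  a_2 = -3/2
  x^1: 6 a_3 - 3 a_1 = 0  ->  6 a_3 = 3 a_1 = -3  ->  a_3 = -1/2
  x^2: 12 a_4 - 3 a_2 = 0  ->  12 a_4 = 3 a_2 = -9/2  ->  a_4 = -3/8
  x^3: 20 a_5 - 3 a_3 = 0  ->  20 a_5 = 3 a_3 = -3/2  ->  a_5 = -3/40
Truncated series: y(x) = -1 - x - (3/2) x^2 - (1/2) x^3 - (3/8) x^4 - (3/40) x^5 + O(x^6).

a_0 = -1; a_1 = -1; a_2 = -3/2; a_3 = -1/2; a_4 = -3/8; a_5 = -3/40


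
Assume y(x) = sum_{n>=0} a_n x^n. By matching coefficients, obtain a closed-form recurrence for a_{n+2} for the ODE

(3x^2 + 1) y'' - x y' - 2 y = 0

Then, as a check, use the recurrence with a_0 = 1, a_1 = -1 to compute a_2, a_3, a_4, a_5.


Substitute y = sum_n a_n x^n.
(1 + 3 x^2) y'' contributes (n+2)(n+1) a_{n+2} + 3 n(n-1) a_n at x^n.
-x y'(x) contributes -n a_n at x^n.
-2 y(x) contributes -2 a_n at x^n.
Matching x^n: (n+2)(n+1) a_{n+2} + (3 n(n-1) - n - 2) a_n = 0.
Thus a_{n+2} = (-3 n(n-1) + n + 2) / ((n+1)(n+2)) * a_n.

Check with a_0 = 1, a_1 = -1 (apply the recurrence for n = 0, 1, 2, 3): a_0 = 1, a_1 = -1, a_2 = 1, a_3 = -1/2, a_4 = -1/6, a_5 = 13/40.

a_(n+2) = (-3 n(n-1) + n + 2) / ((n+1)(n+2)) * a_n; check: a_0 = 1, a_1 = -1, a_2 = 1, a_3 = -1/2, a_4 = -1/6, a_5 = 13/40


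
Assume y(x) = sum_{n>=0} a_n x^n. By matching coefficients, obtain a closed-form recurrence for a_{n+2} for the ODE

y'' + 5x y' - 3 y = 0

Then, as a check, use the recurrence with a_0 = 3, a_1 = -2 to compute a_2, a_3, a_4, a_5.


Substitute y = sum_n a_n x^n.
y''(x) has coefficient (n+2)(n+1) a_{n+2} at x^n;
5 x y'(x) has coefficient 5 n a_n at x^n (shift);
-3 y(x) has coefficient -3 a_n at x^n.
Matching x^n: (n+2)(n+1) a_{n+2} + (5n - 3) a_n = 0.
Thus a_{n+2} = (-5n + 3) / ((n+1)(n+2)) * a_n.

Check with a_0 = 3, a_1 = -2 (apply the recurrence for n = 0, 1, 2, 3): a_0 = 3, a_1 = -2, a_2 = 9/2, a_3 = 2/3, a_4 = -21/8, a_5 = -2/5.

a_(n+2) = (-5n + 3) / ((n+1)(n+2)) * a_n; check: a_0 = 3, a_1 = -2, a_2 = 9/2, a_3 = 2/3, a_4 = -21/8, a_5 = -2/5


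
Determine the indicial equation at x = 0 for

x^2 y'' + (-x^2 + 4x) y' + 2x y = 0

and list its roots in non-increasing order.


Divide by x^2 to reach normal form y'' + P_1(x) y' + P_2(x) y = 0 with P_1(x) = -1 + 4/x and P_2(x) = 2/x.
x = 0 is a singular point because the y'-coefficient -1 + 4/x has a pole at x = 0 and the y-coefficient 2/x has a pole at x = 0.
It is a regular singular point because x P_1(x) = p(x) = 4 - x and x^2 P_2(x) = q(x) = 2x are polynomials, hence analytic at x = 0.
p(0) = 4,  q(0) = 0.
Indicial equation: r(r-1) + p(0) r + q(0) = 0, i.e. r^2 + (p(0) - 1) r + q(0) = 0, i.e. r^2 + 3 r = 0.
Discriminant: (3)^2 - 4(0) = 9, so r = (-3 ± 3)/2.
Solving: r_1 = 0, r_2 = -3.

indicial: r^2 + 3 r = 0; roots r_1 = 0, r_2 = -3


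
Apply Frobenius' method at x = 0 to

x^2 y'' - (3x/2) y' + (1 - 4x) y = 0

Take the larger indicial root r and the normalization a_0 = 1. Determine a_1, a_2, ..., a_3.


Write in Frobenius form y'' + (p(x)/x) y' + (q(x)/x^2) y = 0:
  p(x) = -3/2,  q(x) = 1 - 4x.
Indicial equation: r(r-1) + (-3/2) r + (1) = 0 -> roots r_1 = 2, r_2 = 1/2.
Take r = r_1 = 2. Let y(x) = x^r sum_{n>=0} a_n x^n with a_0 = 1.
Substitute y = x^r sum a_n x^n and match x^{r+n}. The recurrence is
  D(n) a_n - 4 a_{n-1} = 0,  where D(n) = (r+n)(r+n-1) + (-3/2)(r+n) + (1).
  a_n = 4 / D(n) * a_{n-1}.
Since the indicial polynomial factors as (r - r_1)(r - r_2), D(n) = (r_1 + n - r_1)(r_1 + n - r_2) = n(n + 3/2).
Evaluating step by step (a_0 = 1):
  n = 1: D(1) = 1(1 + 3/2) = 5/2; numerator = 4(1) = 4; a_1 = (4)/(5/2) = 8/5
  n = 2: D(2) = 2(2 + 3/2) = 7; numerator = 4(8/5) = 32/5; a_2 = (32/5)/(7) = 32/35
  n = 3: D(3) = 3(3 + 3/2) = 27/2; numerator = 4(32/35) = 128/35; a_3 = (128/35)/(27/2) = 256/945

r = 2; a_0 = 1; a_1 = 8/5; a_2 = 32/35; a_3 = 256/945


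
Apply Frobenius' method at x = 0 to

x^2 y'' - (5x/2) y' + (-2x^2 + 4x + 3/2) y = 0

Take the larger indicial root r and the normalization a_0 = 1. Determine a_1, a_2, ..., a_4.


Write in Frobenius form y'' + (p(x)/x) y' + (q(x)/x^2) y = 0:
  p(x) = -5/2,  q(x) = -2x^2 + 4x + 3/2.
Indicial equation: r(r-1) + (-5/2) r + (3/2) = 0 -> roots r_1 = 3, r_2 = 1/2.
Take r = r_1 = 3. Let y(x) = x^r sum_{n>=0} a_n x^n with a_0 = 1.
Substitute y = x^r sum a_n x^n and match x^{r+n}. The recurrence is
  D(n) a_n + 4 a_{n-1} - 2 a_{n-2} = 0,  where D(n) = (r+n)(r+n-1) + (-5/2)(r+n) + (3/2).
  a_n = [-4 a_{n-1} + 2 a_{n-2}] / D(n).
Since the indicial polynomial factors as (r - r_1)(r - r_2), D(n) = (r_1 + n - r_1)(r_1 + n - r_2) = n(n + 5/2).
Evaluating step by step (a_0 = 1):
  n = 1: D(1) = 1(1 + 5/2) = 7/2; numerator = -4(1) = -4; a_1 = (-4)/(7/2) = -8/7
  n = 2: D(2) = 2(2 + 5/2) = 9; numerator = -4(-8/7) + 2(1) = 46/7; a_2 = (46/7)/(9) = 46/63
  n = 3: D(3) = 3(3 + 5/2) = 33/2; numerator = -4(46/63) + 2(-8/7) = -328/63; a_3 = (-328/63)/(33/2) = -656/2079
  n = 4: D(4) = 4(4 + 5/2) = 26; numerator = -4(-656/2079) + 2(46/63) = 5660/2079; a_4 = (5660/2079)/(26) = 2830/27027

r = 3; a_0 = 1; a_1 = -8/7; a_2 = 46/63; a_3 = -656/2079; a_4 = 2830/27027


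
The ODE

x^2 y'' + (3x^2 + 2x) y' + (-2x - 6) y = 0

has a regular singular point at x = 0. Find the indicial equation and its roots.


Divide by x^2 to reach normal form y'' + P_1(x) y' + P_2(x) y = 0 with P_1(x) = 3 + 2/x and P_2(x) = -2/x - 6/x^2.
x = 0 is a singular point because the y'-coefficient 3 + 2/x has a pole at x = 0 and the y-coefficient -2/x - 6/x^2 has a pole at x = 0.
It is a regular singular point because x P_1(x) = p(x) = 3x + 2 and x^2 P_2(x) = q(x) = -2x - 6 are polynomials, hence analytic at x = 0.
p(0) = 2,  q(0) = -6.
Indicial equation: r(r-1) + p(0) r + q(0) = 0, i.e. r^2 + (p(0) - 1) r + q(0) = 0, i.e. r^2 + 1 r - 6 = 0.
Discriminant: (1)^2 - 4(-6) = 25, so r = (-1 ± 5)/2.
Solving: r_1 = 2, r_2 = -3.

indicial: r^2 + 1 r - 6 = 0; roots r_1 = 2, r_2 = -3


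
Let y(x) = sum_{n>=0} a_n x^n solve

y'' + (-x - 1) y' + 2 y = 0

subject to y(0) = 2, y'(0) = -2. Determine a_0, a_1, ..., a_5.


Ansatz: y(x) = sum_{n>=0} a_n x^n, so y'(x) = sum_{n>=1} n a_n x^(n-1) and y''(x) = sum_{n>=2} n(n-1) a_n x^(n-2).
Substitute into P(x) y'' + Q(x) y' + R(x) y = 0 with P(x) = 1, Q(x) = -x - 1, R(x) = 2, and match powers of x.
Initial conditions: a_0 = 2, a_1 = -2.
Setting the coefficient of each power of x to zero and solving order by order (substituting the coefficients already found):
  x^0: 2 a_2 - a_1 + 2 a_0 = 0  ->  2 a_2 = a_1 - 2 a_0 = -6  ->  a_2 = -3
  x^1: 6 a_3 - 2 a_2 + a_1 = 0  ->  6 a_3 = 2 a_2 - a_1 = -4  ->  a_3 = -2/3
  x^2: 12 a_4 - 3 a_3 = 0  ->  12 a_4 = 3 a_3 = -2  ->  a_4 = -1/6
  x^3: 20 a_5 - 4 a_4 - a_3 = 0  ->  20 a_5 = 4 a_4 + a_3 = -4/3  ->  a_5 = -1/15
Truncated series: y(x) = 2 - 2 x - 3 x^2 - (2/3) x^3 - (1/6) x^4 - (1/15) x^5 + O(x^6).

a_0 = 2; a_1 = -2; a_2 = -3; a_3 = -2/3; a_4 = -1/6; a_5 = -1/15


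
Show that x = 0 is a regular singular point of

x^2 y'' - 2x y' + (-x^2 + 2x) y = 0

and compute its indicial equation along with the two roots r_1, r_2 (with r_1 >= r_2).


Divide by x^2 to reach normal form y'' + P_1(x) y' + P_2(x) y = 0 with P_1(x) = -2/x and P_2(x) = -1 + 2/x.
x = 0 is a singular point because the y'-coefficient -2/x has a pole at x = 0 and the y-coefficient -1 + 2/x has a pole at x = 0.
It is a regular singular point because x P_1(x) = p(x) = -2 and x^2 P_2(x) = q(x) = -x^2 + 2x are polynomials, hence analytic at x = 0.
p(0) = -2,  q(0) = 0.
Indicial equation: r(r-1) + p(0) r + q(0) = 0, i.e. r^2 + (p(0) - 1) r + q(0) = 0, i.e. r^2 - 3 r = 0.
Discriminant: (-3)^2 - 4(0) = 9, so r = (3 ± 3)/2.
Solving: r_1 = 3, r_2 = 0.

indicial: r^2 - 3 r = 0; roots r_1 = 3, r_2 = 0


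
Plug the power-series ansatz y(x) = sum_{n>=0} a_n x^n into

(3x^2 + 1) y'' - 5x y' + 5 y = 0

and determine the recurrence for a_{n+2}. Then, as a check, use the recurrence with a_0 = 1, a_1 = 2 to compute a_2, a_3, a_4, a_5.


Substitute y = sum_n a_n x^n.
(1 + 3 x^2) y'' contributes (n+2)(n+1) a_{n+2} + 3 n(n-1) a_n at x^n.
-5 x y'(x) contributes -5 n a_n at x^n.
5 y(x) contributes 5 a_n at x^n.
Matching x^n: (n+2)(n+1) a_{n+2} + (3 n(n-1) - 5 n + 5) a_n = 0.
Thus a_{n+2} = (-3 n(n-1) + 5 n - 5) / ((n+1)(n+2)) * a_n.

Check with a_0 = 1, a_1 = 2 (apply the recurrence for n = 0, 1, 2, 3): a_0 = 1, a_1 = 2, a_2 = -5/2, a_3 = 0, a_4 = 5/24, a_5 = 0.

a_(n+2) = (-3 n(n-1) + 5 n - 5) / ((n+1)(n+2)) * a_n; check: a_0 = 1, a_1 = 2, a_2 = -5/2, a_3 = 0, a_4 = 5/24, a_5 = 0


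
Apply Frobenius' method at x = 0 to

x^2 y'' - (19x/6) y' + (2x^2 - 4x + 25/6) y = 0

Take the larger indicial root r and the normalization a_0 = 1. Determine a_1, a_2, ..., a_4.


Write in Frobenius form y'' + (p(x)/x) y' + (q(x)/x^2) y = 0:
  p(x) = -19/6,  q(x) = 2x^2 - 4x + 25/6.
Indicial equation: r(r-1) + (-19/6) r + (25/6) = 0 -> roots r_1 = 5/2, r_2 = 5/3.
Take r = r_1 = 5/2. Let y(x) = x^r sum_{n>=0} a_n x^n with a_0 = 1.
Substitute y = x^r sum a_n x^n and match x^{r+n}. The recurrence is
  D(n) a_n - 4 a_{n-1} + 2 a_{n-2} = 0,  where D(n) = (r+n)(r+n-1) + (-19/6)(r+n) + (25/6).
  a_n = [4 a_{n-1} - 2 a_{n-2}] / D(n).
Since the indicial polynomial factors as (r - r_1)(r - r_2), D(n) = (r_1 + n - r_1)(r_1 + n - r_2) = n(n + 5/6).
Evaluating step by step (a_0 = 1):
  n = 1: D(1) = 1(1 + 5/6) = 11/6; numerator = 4(1) = 4; a_1 = (4)/(11/6) = 24/11
  n = 2: D(2) = 2(2 + 5/6) = 17/3; numerator = 4(24/11) - 2(1) = 74/11; a_2 = (74/11)/(17/3) = 222/187
  n = 3: D(3) = 3(3 + 5/6) = 23/2; numerator = 4(222/187) - 2(24/11) = 72/187; a_3 = (72/187)/(23/2) = 144/4301
  n = 4: D(4) = 4(4 + 5/6) = 58/3; numerator = 4(144/4301) - 2(222/187) = -876/391; a_4 = (-876/391)/(58/3) = -1314/11339

r = 5/2; a_0 = 1; a_1 = 24/11; a_2 = 222/187; a_3 = 144/4301; a_4 = -1314/11339


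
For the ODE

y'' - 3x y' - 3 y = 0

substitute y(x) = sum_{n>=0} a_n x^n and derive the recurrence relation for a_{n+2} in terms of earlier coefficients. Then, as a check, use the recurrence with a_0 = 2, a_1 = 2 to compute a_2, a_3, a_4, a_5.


Substitute y = sum_n a_n x^n.
y''(x) has coefficient (n+2)(n+1) a_{n+2} at x^n;
-3 x y'(x) has coefficient -3 n a_n at x^n (shift);
-3 y(x) has coefficient -3 a_n at x^n.
Matching x^n: (n+2)(n+1) a_{n+2} + (-3n - 3) a_n = 0.
Thus a_{n+2} = (3n + 3) / ((n+1)(n+2)) * a_n.

Check with a_0 = 2, a_1 = 2 (apply the recurrence for n = 0, 1, 2, 3): a_0 = 2, a_1 = 2, a_2 = 3, a_3 = 2, a_4 = 9/4, a_5 = 6/5.

a_(n+2) = (3n + 3) / ((n+1)(n+2)) * a_n; check: a_0 = 2, a_1 = 2, a_2 = 3, a_3 = 2, a_4 = 9/4, a_5 = 6/5


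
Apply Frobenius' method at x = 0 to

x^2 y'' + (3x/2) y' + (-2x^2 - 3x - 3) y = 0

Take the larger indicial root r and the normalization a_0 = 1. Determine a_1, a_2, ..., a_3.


Write in Frobenius form y'' + (p(x)/x) y' + (q(x)/x^2) y = 0:
  p(x) = 3/2,  q(x) = -2x^2 - 3x - 3.
Indicial equation: r(r-1) + (3/2) r + (-3) = 0 -> roots r_1 = 3/2, r_2 = -2.
Take r = r_1 = 3/2. Let y(x) = x^r sum_{n>=0} a_n x^n with a_0 = 1.
Substitute y = x^r sum a_n x^n and match x^{r+n}. The recurrence is
  D(n) a_n - 3 a_{n-1} - 2 a_{n-2} = 0,  where D(n) = (r+n)(r+n-1) + (3/2)(r+n) + (-3).
  a_n = [3 a_{n-1} + 2 a_{n-2}] / D(n).
Since the indicial polynomial factors as (r - r_1)(r - r_2), D(n) = (r_1 + n - r_1)(r_1 + n - r_2) = n(n + 7/2).
Evaluating step by step (a_0 = 1):
  n = 1: D(1) = 1(1 + 7/2) = 9/2; numerator = 3(1) = 3; a_1 = (3)/(9/2) = 2/3
  n = 2: D(2) = 2(2 + 7/2) = 11; numerator = 3(2/3) + 2(1) = 4; a_2 = (4)/(11) = 4/11
  n = 3: D(3) = 3(3 + 7/2) = 39/2; numerator = 3(4/11) + 2(2/3) = 80/33; a_3 = (80/33)/(39/2) = 160/1287

r = 3/2; a_0 = 1; a_1 = 2/3; a_2 = 4/11; a_3 = 160/1287


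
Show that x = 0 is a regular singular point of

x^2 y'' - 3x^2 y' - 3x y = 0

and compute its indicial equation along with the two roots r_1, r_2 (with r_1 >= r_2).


Divide by x^2 to reach normal form y'' + P_1(x) y' + P_2(x) y = 0 with P_1(x) = -3 and P_2(x) = -3/x.
x = 0 is a singular point because the y-coefficient -3/x has a pole at x = 0.
It is a regular singular point because x P_1(x) = p(x) = -3x and x^2 P_2(x) = q(x) = -3x are polynomials, hence analytic at x = 0.
p(0) = 0,  q(0) = 0.
Indicial equation: r(r-1) + p(0) r + q(0) = 0, i.e. r^2 + (p(0) - 1) r + q(0) = 0, i.e. r^2 - 1 r = 0.
Discriminant: (-1)^2 - 4(0) = 1, so r = (1 ± 1)/2.
Solving: r_1 = 1, r_2 = 0.

indicial: r^2 - 1 r = 0; roots r_1 = 1, r_2 = 0


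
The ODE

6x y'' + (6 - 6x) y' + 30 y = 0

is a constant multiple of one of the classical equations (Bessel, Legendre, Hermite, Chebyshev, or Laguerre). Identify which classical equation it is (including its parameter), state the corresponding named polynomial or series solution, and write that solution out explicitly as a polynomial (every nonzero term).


All three coefficients share the factor 6; dividing through by 6 gives  x y'' + (1 - x) y' + 5 y = 0.
This matches the Laguerre equation x y'' + (1 - x) y' + n y = 0 with n = 5; the polynomial solution is L_5(x).
With y = sum_k a_k x^k, matching x^k gives (k+1)k a_{k+1} + (k+1) a_{k+1} - k a_k + n a_k = 0, i.e. (k+1)^2 a_{k+1} = (k - n) a_k = (k - 5) a_k. The right side vanishes at k = 5, so the series terminates at degree 5.
Standard normalization L_n(0) = 1 gives a_0 = 1. Work upward with a_{k+1} = (k - 5) a_k / (k+1)^2:
  a_1 = (0 - 5)(1) / 1^2 = -5/1 = -5
  a_2 = (1 - 5)(-5) / 2^2 = 20/4 = 5
  a_3 = (2 - 5)(5) / 3^2 = -15/9 = -5/3
  a_4 = (3 - 5)(-5/3) / 4^2 = (10/3)/16 = 5/24
  a_5 = (4 - 5)(5/24) / 5^2 = (-5/24)/25 = -1/120
Hence L_5(x) = -x^5/120 + 5 x^4/24 - 5 x^3/3 + 5 x^2 - 5 x + 1.

L_5(x); series = -x^5/120 + 5 x^4/24 - 5 x^3/3 + 5 x^2 - 5 x + 1


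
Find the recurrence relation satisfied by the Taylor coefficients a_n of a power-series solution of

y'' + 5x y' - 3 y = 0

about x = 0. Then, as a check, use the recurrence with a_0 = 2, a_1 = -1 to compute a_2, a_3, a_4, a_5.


Substitute y = sum_n a_n x^n.
y''(x) has coefficient (n+2)(n+1) a_{n+2} at x^n;
5 x y'(x) has coefficient 5 n a_n at x^n (shift);
-3 y(x) has coefficient -3 a_n at x^n.
Matching x^n: (n+2)(n+1) a_{n+2} + (5n - 3) a_n = 0.
Thus a_{n+2} = (-5n + 3) / ((n+1)(n+2)) * a_n.

Check with a_0 = 2, a_1 = -1 (apply the recurrence for n = 0, 1, 2, 3): a_0 = 2, a_1 = -1, a_2 = 3, a_3 = 1/3, a_4 = -7/4, a_5 = -1/5.

a_(n+2) = (-5n + 3) / ((n+1)(n+2)) * a_n; check: a_0 = 2, a_1 = -1, a_2 = 3, a_3 = 1/3, a_4 = -7/4, a_5 = -1/5


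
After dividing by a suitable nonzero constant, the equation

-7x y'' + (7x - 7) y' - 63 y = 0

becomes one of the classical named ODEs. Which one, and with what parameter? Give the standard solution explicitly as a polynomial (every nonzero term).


All three coefficients share the factor -7; dividing through by -7 gives  x y'' + (1 - x) y' + 9 y = 0.
This matches the Laguerre equation x y'' + (1 - x) y' + n y = 0 with n = 9; the polynomial solution is L_9(x).
With y = sum_k a_k x^k, matching x^k gives (k+1)k a_{k+1} + (k+1) a_{k+1} - k a_k + n a_k = 0, i.e. (k+1)^2 a_{k+1} = (k - n) a_k = (k - 9) a_k. The right side vanishes at k = 9, so the series terminates at degree 9.
Standard normalization L_n(0) = 1 gives a_0 = 1. Work upward with a_{k+1} = (k - 9) a_k / (k+1)^2:
  a_1 = (0 - 9)(1) / 1^2 = -9/1 = -9
  a_2 = (1 - 9)(-9) / 2^2 = 72/4 = 18
  a_3 = (2 - 9)(18) / 3^2 = -126/9 = -14
  a_4 = (3 - 9)(-14) / 4^2 = 84/16 = 21/4
  a_5 = (4 - 9)(21/4) / 5^2 = (-105/4)/25 = -21/20
  a_6 = (5 - 9)(-21/20) / 6^2 = (21/5)/36 = 7/60
  a_7 = (6 - 9)(7/60) / 7^2 = (-7/20)/49 = -1/140
  a_8 = (7 - 9)(-1/140) / 8^2 = (1/70)/64 = 1/4480
  a_9 = (8 - 9)(1/4480) / 9^2 = (-1/4480)/81 = -1/362880
Hence L_9(x) = -x^9/362880 + x^8/4480 - x^7/140 + 7 x^6/60 - 21 x^5/20 + 21 x^4/4 - 14 x^3 + 18 x^2 - 9 x + 1.

L_9(x); series = -x^9/362880 + x^8/4480 - x^7/140 + 7 x^6/60 - 21 x^5/20 + 21 x^4/4 - 14 x^3 + 18 x^2 - 9 x + 1


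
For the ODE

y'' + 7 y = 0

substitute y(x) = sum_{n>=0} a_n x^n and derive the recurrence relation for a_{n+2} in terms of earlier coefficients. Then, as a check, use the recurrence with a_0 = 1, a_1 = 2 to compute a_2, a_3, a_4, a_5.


Substitute y = sum_n a_n x^n into y'' + (const) y = 0.
y''(x) = sum_{n>=0} (n+2)(n+1) a_{n+2} x^n.
The ODE becomes sum_n [(n+2)(n+1) a_{n+2} + 7 a_n] x^n = 0.
Setting each coefficient to zero gives the recurrence:
  (n+2)(n+1) a_{n+2} + 7 a_n = 0,
  a_{n+2} = -7 / ((n+1)(n+2)) a_n.

Check with a_0 = 1, a_1 = 2 (apply the recurrence for n = 0, 1, 2, 3): a_0 = 1, a_1 = 2, a_2 = -7/2, a_3 = -7/3, a_4 = 49/24, a_5 = 49/60.

a_{n+2} = -7/((n+1)(n+2)) * a_n; check: a_0 = 1, a_1 = 2, a_2 = -7/2, a_3 = -7/3, a_4 = 49/24, a_5 = 49/60


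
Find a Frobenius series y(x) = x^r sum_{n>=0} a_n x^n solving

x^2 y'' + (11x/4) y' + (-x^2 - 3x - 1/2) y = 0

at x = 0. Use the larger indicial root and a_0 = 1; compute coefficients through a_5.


Write in Frobenius form y'' + (p(x)/x) y' + (q(x)/x^2) y = 0:
  p(x) = 11/4,  q(x) = -x^2 - 3x - 1/2.
Indicial equation: r(r-1) + (11/4) r + (-1/2) = 0 -> roots r_1 = 1/4, r_2 = -2.
Take r = r_1 = 1/4. Let y(x) = x^r sum_{n>=0} a_n x^n with a_0 = 1.
Substitute y = x^r sum a_n x^n and match x^{r+n}. The recurrence is
  D(n) a_n - 3 a_{n-1} - 1 a_{n-2} = 0,  where D(n) = (r+n)(r+n-1) + (11/4)(r+n) + (-1/2).
  a_n = [3 a_{n-1} + 1 a_{n-2}] / D(n).
Since the indicial polynomial factors as (r - r_1)(r - r_2), D(n) = (r_1 + n - r_1)(r_1 + n - r_2) = n(n + 9/4).
Evaluating step by step (a_0 = 1):
  n = 1: D(1) = 1(1 + 9/4) = 13/4; numerator = 3(1) = 3; a_1 = (3)/(13/4) = 12/13
  n = 2: D(2) = 2(2 + 9/4) = 17/2; numerator = 3(12/13) + 1(1) = 49/13; a_2 = (49/13)/(17/2) = 98/221
  n = 3: D(3) = 3(3 + 9/4) = 63/4; numerator = 3(98/221) + 1(12/13) = 498/221; a_3 = (498/221)/(63/4) = 664/4641
  n = 4: D(4) = 4(4 + 9/4) = 25; numerator = 3(664/4641) + 1(98/221) = 1350/1547; a_4 = (1350/1547)/(25) = 54/1547
  n = 5: D(5) = 5(5 + 9/4) = 145/4; numerator = 3(54/1547) + 1(664/4641) = 1150/4641; a_5 = (1150/4641)/(145/4) = 920/134589

r = 1/4; a_0 = 1; a_1 = 12/13; a_2 = 98/221; a_3 = 664/4641; a_4 = 54/1547; a_5 = 920/134589


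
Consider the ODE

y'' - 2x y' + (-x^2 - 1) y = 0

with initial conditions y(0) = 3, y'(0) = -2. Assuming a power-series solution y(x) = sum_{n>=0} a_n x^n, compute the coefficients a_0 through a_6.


Ansatz: y(x) = sum_{n>=0} a_n x^n, so y'(x) = sum_{n>=1} n a_n x^(n-1) and y''(x) = sum_{n>=2} n(n-1) a_n x^(n-2).
Substitute into P(x) y'' + Q(x) y' + R(x) y = 0 with P(x) = 1, Q(x) = -2x, R(x) = -x^2 - 1, and match powers of x.
Initial conditions: a_0 = 3, a_1 = -2.
Setting the coefficient of each power of x to zero and solving order by order (substituting the coefficients already found):
  x^0: 2 a_2 - a_0 = 0  ->  2 a_2 = a_0 = 3  ->  a_2 = 3/2
  x^1: 6 a_3 - 3 a_1 = 0  ->  6 a_3 = 3 a_1 = -6  ->  a_3 = -1
  x^2: 12 a_4 - 5 a_2 - a_0 = 0  ->  12 a_4 = 5 a_2 + a_0 = 21/2  ->  a_4 = 7/8
  x^3: 20 a_5 - 7 a_3 - a_1 = 0  ->  20 a_5 = 7 a_3 + a_1 = -9  ->  a_5 = -9/20
  x^4: 30 a_6 - 9 a_4 - a_2 = 0  ->  30 a_6 = 9 a_4 + a_2 = 75/8  ->  a_6 = 5/16
Truncated series: y(x) = 3 - 2 x + (3/2) x^2 - x^3 + (7/8) x^4 - (9/20) x^5 + (5/16) x^6 + O(x^7).

a_0 = 3; a_1 = -2; a_2 = 3/2; a_3 = -1; a_4 = 7/8; a_5 = -9/20; a_6 = 5/16


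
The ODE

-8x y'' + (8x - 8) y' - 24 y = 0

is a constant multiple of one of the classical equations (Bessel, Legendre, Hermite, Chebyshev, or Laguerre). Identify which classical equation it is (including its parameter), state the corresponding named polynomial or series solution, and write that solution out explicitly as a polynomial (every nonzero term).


All three coefficients share the factor -8; dividing through by -8 gives  x y'' + (1 - x) y' + 3 y = 0.
This matches the Laguerre equation x y'' + (1 - x) y' + n y = 0 with n = 3; the polynomial solution is L_3(x).
With y = sum_k a_k x^k, matching x^k gives (k+1)k a_{k+1} + (k+1) a_{k+1} - k a_k + n a_k = 0, i.e. (k+1)^2 a_{k+1} = (k - n) a_k = (k - 3) a_k. The right side vanishes at k = 3, so the series terminates at degree 3.
Standard normalization L_n(0) = 1 gives a_0 = 1. Work upward with a_{k+1} = (k - 3) a_k / (k+1)^2:
  a_1 = (0 - 3)(1) / 1^2 = -3/1 = -3
  a_2 = (1 - 3)(-3) / 2^2 = 6/4 = 3/2
  a_3 = (2 - 3)(3/2) / 3^2 = (-3/2)/9 = -1/6
Hence L_3(x) = -x^3/6 + 3 x^2/2 - 3 x + 1.

L_3(x); series = -x^3/6 + 3 x^2/2 - 3 x + 1


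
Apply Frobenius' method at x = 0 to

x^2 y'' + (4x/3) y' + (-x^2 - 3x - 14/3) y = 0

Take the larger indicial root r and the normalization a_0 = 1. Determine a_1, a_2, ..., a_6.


Write in Frobenius form y'' + (p(x)/x) y' + (q(x)/x^2) y = 0:
  p(x) = 4/3,  q(x) = -x^2 - 3x - 14/3.
Indicial equation: r(r-1) + (4/3) r + (-14/3) = 0 -> roots r_1 = 2, r_2 = -7/3.
Take r = r_1 = 2. Let y(x) = x^r sum_{n>=0} a_n x^n with a_0 = 1.
Substitute y = x^r sum a_n x^n and match x^{r+n}. The recurrence is
  D(n) a_n - 3 a_{n-1} - 1 a_{n-2} = 0,  where D(n) = (r+n)(r+n-1) + (4/3)(r+n) + (-14/3).
  a_n = [3 a_{n-1} + 1 a_{n-2}] / D(n).
Since the indicial polynomial factors as (r - r_1)(r - r_2), D(n) = (r_1 + n - r_1)(r_1 + n - r_2) = n(n + 13/3).
Evaluating step by step (a_0 = 1):
  n = 1: D(1) = 1(1 + 13/3) = 16/3; numerator = 3(1) = 3; a_1 = (3)/(16/3) = 9/16
  n = 2: D(2) = 2(2 + 13/3) = 38/3; numerator = 3(9/16) + 1(1) = 43/16; a_2 = (43/16)/(38/3) = 129/608
  n = 3: D(3) = 3(3 + 13/3) = 22; numerator = 3(129/608) + 1(9/16) = 729/608; a_3 = (729/608)/(22) = 729/13376
  n = 4: D(4) = 4(4 + 13/3) = 100/3; numerator = 3(729/13376) + 1(129/608) = 5025/13376; a_4 = (5025/13376)/(100/3) = 603/53504
  n = 5: D(5) = 5(5 + 13/3) = 140/3; numerator = 3(603/53504) + 1(729/13376) = 4725/53504; a_5 = (4725/53504)/(140/3) = 405/214016
  n = 6: D(6) = 6(6 + 13/3) = 62; numerator = 3(405/214016) + 1(603/53504) = 3627/214016; a_6 = (3627/214016)/(62) = 117/428032

r = 2; a_0 = 1; a_1 = 9/16; a_2 = 129/608; a_3 = 729/13376; a_4 = 603/53504; a_5 = 405/214016; a_6 = 117/428032


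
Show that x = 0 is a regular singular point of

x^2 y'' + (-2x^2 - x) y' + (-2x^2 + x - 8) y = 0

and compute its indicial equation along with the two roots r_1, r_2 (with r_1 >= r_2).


Divide by x^2 to reach normal form y'' + P_1(x) y' + P_2(x) y = 0 with P_1(x) = -2 - 1/x and P_2(x) = -2 + 1/x - 8/x^2.
x = 0 is a singular point because the y'-coefficient -2 - 1/x has a pole at x = 0 and the y-coefficient -2 + 1/x - 8/x^2 has a pole at x = 0.
It is a regular singular point because x P_1(x) = p(x) = -2x - 1 and x^2 P_2(x) = q(x) = -2x^2 + x - 8 are polynomials, hence analytic at x = 0.
p(0) = -1,  q(0) = -8.
Indicial equation: r(r-1) + p(0) r + q(0) = 0, i.e. r^2 + (p(0) - 1) r + q(0) = 0, i.e. r^2 - 2 r - 8 = 0.
Discriminant: (-2)^2 - 4(-8) = 36, so r = (2 ± 6)/2.
Solving: r_1 = 4, r_2 = -2.

indicial: r^2 - 2 r - 8 = 0; roots r_1 = 4, r_2 = -2


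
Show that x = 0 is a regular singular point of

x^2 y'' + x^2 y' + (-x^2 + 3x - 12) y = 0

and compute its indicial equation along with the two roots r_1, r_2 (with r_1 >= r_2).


Divide by x^2 to reach normal form y'' + P_1(x) y' + P_2(x) y = 0 with P_1(x) = 1 and P_2(x) = -1 + 3/x - 12/x^2.
x = 0 is a singular point because the y-coefficient -1 + 3/x - 12/x^2 has a pole at x = 0.
It is a regular singular point because x P_1(x) = p(x) = x and x^2 P_2(x) = q(x) = -x^2 + 3x - 12 are polynomials, hence analytic at x = 0.
p(0) = 0,  q(0) = -12.
Indicial equation: r(r-1) + p(0) r + q(0) = 0, i.e. r^2 + (p(0) - 1) r + q(0) = 0, i.e. r^2 - 1 r - 12 = 0.
Discriminant: (-1)^2 - 4(-12) = 49, so r = (1 ± 7)/2.
Solving: r_1 = 4, r_2 = -3.

indicial: r^2 - 1 r - 12 = 0; roots r_1 = 4, r_2 = -3


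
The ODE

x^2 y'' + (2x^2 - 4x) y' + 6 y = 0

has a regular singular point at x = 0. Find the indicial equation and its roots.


Divide by x^2 to reach normal form y'' + P_1(x) y' + P_2(x) y = 0 with P_1(x) = 2 - 4/x and P_2(x) = 6/x^2.
x = 0 is a singular point because the y'-coefficient 2 - 4/x has a pole at x = 0 and the y-coefficient 6/x^2 has a pole at x = 0.
It is a regular singular point because x P_1(x) = p(x) = 2x - 4 and x^2 P_2(x) = q(x) = 6 are polynomials, hence analytic at x = 0.
p(0) = -4,  q(0) = 6.
Indicial equation: r(r-1) + p(0) r + q(0) = 0, i.e. r^2 + (p(0) - 1) r + q(0) = 0, i.e. r^2 - 5 r + 6 = 0.
Discriminant: (-5)^2 - 4(6) = 1, so r = (5 ± 1)/2.
Solving: r_1 = 3, r_2 = 2.

indicial: r^2 - 5 r + 6 = 0; roots r_1 = 3, r_2 = 2


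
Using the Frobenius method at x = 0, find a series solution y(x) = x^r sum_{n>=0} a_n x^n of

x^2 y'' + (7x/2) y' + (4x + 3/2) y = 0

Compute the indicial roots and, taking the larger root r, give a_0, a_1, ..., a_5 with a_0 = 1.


Write in Frobenius form y'' + (p(x)/x) y' + (q(x)/x^2) y = 0:
  p(x) = 7/2,  q(x) = 4x + 3/2.
Indicial equation: r(r-1) + (7/2) r + (3/2) = 0 -> roots r_1 = -1, r_2 = -3/2.
Take r = r_1 = -1. Let y(x) = x^r sum_{n>=0} a_n x^n with a_0 = 1.
Substitute y = x^r sum a_n x^n and match x^{r+n}. The recurrence is
  D(n) a_n + 4 a_{n-1} = 0,  where D(n) = (r+n)(r+n-1) + (7/2)(r+n) + (3/2).
  a_n = -4 / D(n) * a_{n-1}.
Since the indicial polynomial factors as (r - r_1)(r - r_2), D(n) = (r_1 + n - r_1)(r_1 + n - r_2) = n(n + 1/2).
Evaluating step by step (a_0 = 1):
  n = 1: D(1) = 1(1 + 1/2) = 3/2; numerator = -4(1) = -4; a_1 = (-4)/(3/2) = -8/3
  n = 2: D(2) = 2(2 + 1/2) = 5; numerator = -4(-8/3) = 32/3; a_2 = (32/3)/(5) = 32/15
  n = 3: D(3) = 3(3 + 1/2) = 21/2; numerator = -4(32/15) = -128/15; a_3 = (-128/15)/(21/2) = -256/315
  n = 4: D(4) = 4(4 + 1/2) = 18; numerator = -4(-256/315) = 1024/315; a_4 = (1024/315)/(18) = 512/2835
  n = 5: D(5) = 5(5 + 1/2) = 55/2; numerator = -4(512/2835) = -2048/2835; a_5 = (-2048/2835)/(55/2) = -4096/155925

r = -1; a_0 = 1; a_1 = -8/3; a_2 = 32/15; a_3 = -256/315; a_4 = 512/2835; a_5 = -4096/155925


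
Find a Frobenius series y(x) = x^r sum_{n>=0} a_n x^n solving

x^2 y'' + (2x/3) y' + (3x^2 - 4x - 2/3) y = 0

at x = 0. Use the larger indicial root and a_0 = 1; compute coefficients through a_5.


Write in Frobenius form y'' + (p(x)/x) y' + (q(x)/x^2) y = 0:
  p(x) = 2/3,  q(x) = 3x^2 - 4x - 2/3.
Indicial equation: r(r-1) + (2/3) r + (-2/3) = 0 -> roots r_1 = 1, r_2 = -2/3.
Take r = r_1 = 1. Let y(x) = x^r sum_{n>=0} a_n x^n with a_0 = 1.
Substitute y = x^r sum a_n x^n and match x^{r+n}. The recurrence is
  D(n) a_n - 4 a_{n-1} + 3 a_{n-2} = 0,  where D(n) = (r+n)(r+n-1) + (2/3)(r+n) + (-2/3).
  a_n = [4 a_{n-1} - 3 a_{n-2}] / D(n).
Since the indicial polynomial factors as (r - r_1)(r - r_2), D(n) = (r_1 + n - r_1)(r_1 + n - r_2) = n(n + 5/3).
Evaluating step by step (a_0 = 1):
  n = 1: D(1) = 1(1 + 5/3) = 8/3; numerator = 4(1) = 4; a_1 = (4)/(8/3) = 3/2
  n = 2: D(2) = 2(2 + 5/3) = 22/3; numerator = 4(3/2) - 3(1) = 3; a_2 = (3)/(22/3) = 9/22
  n = 3: D(3) = 3(3 + 5/3) = 14; numerator = 4(9/22) - 3(3/2) = -63/22; a_3 = (-63/22)/(14) = -9/44
  n = 4: D(4) = 4(4 + 5/3) = 68/3; numerator = 4(-9/44) - 3(9/22) = -45/22; a_4 = (-45/22)/(68/3) = -135/1496
  n = 5: D(5) = 5(5 + 5/3) = 100/3; numerator = 4(-135/1496) - 3(-9/44) = 189/748; a_5 = (189/748)/(100/3) = 567/74800

r = 1; a_0 = 1; a_1 = 3/2; a_2 = 9/22; a_3 = -9/44; a_4 = -135/1496; a_5 = 567/74800


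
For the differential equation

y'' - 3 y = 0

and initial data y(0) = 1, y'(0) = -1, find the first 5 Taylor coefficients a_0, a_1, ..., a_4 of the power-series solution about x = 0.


Ansatz: y(x) = sum_{n>=0} a_n x^n, so y'(x) = sum_{n>=1} n a_n x^(n-1) and y''(x) = sum_{n>=2} n(n-1) a_n x^(n-2).
Substitute into P(x) y'' + Q(x) y' + R(x) y = 0 with P(x) = 1, Q(x) = 0, R(x) = -3, and match powers of x.
Initial conditions: a_0 = 1, a_1 = -1.
Setting the coefficient of each power of x to zero and solving order by order (substituting the coefficients already found):
  x^0: 2 a_2 - 3 a_0 = 0  ->  2 a_2 = 3 a_0 = 3  ->  a_2 = 3/2
  x^1: 6 a_3 - 3 a_1 = 0  ->  6 a_3 = 3 a_1 = -3  ->  a_3 = -1/2
  x^2: 12 a_4 - 3 a_2 = 0  ->  12 a_4 = 3 a_2 = 9/2  ->  a_4 = 3/8
Truncated series: y(x) = 1 - x + (3/2) x^2 - (1/2) x^3 + (3/8) x^4 + O(x^5).

a_0 = 1; a_1 = -1; a_2 = 3/2; a_3 = -1/2; a_4 = 3/8


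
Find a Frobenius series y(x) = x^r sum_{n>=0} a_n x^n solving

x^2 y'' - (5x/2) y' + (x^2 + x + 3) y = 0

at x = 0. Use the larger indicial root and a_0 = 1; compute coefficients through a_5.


Write in Frobenius form y'' + (p(x)/x) y' + (q(x)/x^2) y = 0:
  p(x) = -5/2,  q(x) = x^2 + x + 3.
Indicial equation: r(r-1) + (-5/2) r + (3) = 0 -> roots r_1 = 2, r_2 = 3/2.
Take r = r_1 = 2. Let y(x) = x^r sum_{n>=0} a_n x^n with a_0 = 1.
Substitute y = x^r sum a_n x^n and match x^{r+n}. The recurrence is
  D(n) a_n + 1 a_{n-1} + 1 a_{n-2} = 0,  where D(n) = (r+n)(r+n-1) + (-5/2)(r+n) + (3).
  a_n = [-1 a_{n-1} - 1 a_{n-2}] / D(n).
Since the indicial polynomial factors as (r - r_1)(r - r_2), D(n) = (r_1 + n - r_1)(r_1 + n - r_2) = n(n + 1/2).
Evaluating step by step (a_0 = 1):
  n = 1: D(1) = 1(1 + 1/2) = 3/2; numerator = -1(1) = -1; a_1 = (-1)/(3/2) = -2/3
  n = 2: D(2) = 2(2 + 1/2) = 5; numerator = -1(-2/3) - 1(1) = -1/3; a_2 = (-1/3)/(5) = -1/15
  n = 3: D(3) = 3(3 + 1/2) = 21/2; numerator = -1(-1/15) - 1(-2/3) = 11/15; a_3 = (11/15)/(21/2) = 22/315
  n = 4: D(4) = 4(4 + 1/2) = 18; numerator = -1(22/315) - 1(-1/15) = -1/315; a_4 = (-1/315)/(18) = -1/5670
  n = 5: D(5) = 5(5 + 1/2) = 55/2; numerator = -1(-1/5670) - 1(22/315) = -79/1134; a_5 = (-79/1134)/(55/2) = -79/31185

r = 2; a_0 = 1; a_1 = -2/3; a_2 = -1/15; a_3 = 22/315; a_4 = -1/5670; a_5 = -79/31185


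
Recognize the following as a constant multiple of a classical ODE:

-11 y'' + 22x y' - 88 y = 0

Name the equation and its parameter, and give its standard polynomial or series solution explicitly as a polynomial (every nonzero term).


All three coefficients share the factor -11; dividing through by -11 gives  y'' - 2x y' + 8 y = 0.
This matches the Hermite equation y'' - 2x y' + 2n y = 0 with 2n = 8, so n = 4; the polynomial solution is H_4(x).
With y = sum_k a_k x^k, matching x^k gives (k+2)(k+1) a_{k+2} = 2(k - n) a_k = 2(k - 4) a_k. The right side vanishes at k = 4, so the series with the parity of 4 terminates at degree 4.
Standard normalization: leading coefficient of H_n is 2^n, so a_4 = 2^4 = 16. Work downward with a_k = (k+1)(k+2) a_{k+2} / (2(k - n)):
  a_2 = (3)(4)(16) / (2(2 - 4)) = 192/(-4) = -48
  a_0 = (1)(2)(-48) / (2(0 - 4)) = -96/(-8) = 12
Hence H_4(x) = 16 x^4 - 48 x^2 + 12.

H_4(x); series = 16 x^4 - 48 x^2 + 12


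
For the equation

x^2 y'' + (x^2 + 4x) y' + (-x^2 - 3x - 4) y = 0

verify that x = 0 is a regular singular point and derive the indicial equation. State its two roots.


Divide by x^2 to reach normal form y'' + P_1(x) y' + P_2(x) y = 0 with P_1(x) = 1 + 4/x and P_2(x) = -1 - 3/x - 4/x^2.
x = 0 is a singular point because the y'-coefficient 1 + 4/x has a pole at x = 0 and the y-coefficient -1 - 3/x - 4/x^2 has a pole at x = 0.
It is a regular singular point because x P_1(x) = p(x) = x + 4 and x^2 P_2(x) = q(x) = -x^2 - 3x - 4 are polynomials, hence analytic at x = 0.
p(0) = 4,  q(0) = -4.
Indicial equation: r(r-1) + p(0) r + q(0) = 0, i.e. r^2 + (p(0) - 1) r + q(0) = 0, i.e. r^2 + 3 r - 4 = 0.
Discriminant: (3)^2 - 4(-4) = 25, so r = (-3 ± 5)/2.
Solving: r_1 = 1, r_2 = -4.

indicial: r^2 + 3 r - 4 = 0; roots r_1 = 1, r_2 = -4


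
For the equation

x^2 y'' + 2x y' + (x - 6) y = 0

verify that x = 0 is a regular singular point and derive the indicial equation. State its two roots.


Divide by x^2 to reach normal form y'' + P_1(x) y' + P_2(x) y = 0 with P_1(x) = 2/x and P_2(x) = 1/x - 6/x^2.
x = 0 is a singular point because the y'-coefficient 2/x has a pole at x = 0 and the y-coefficient 1/x - 6/x^2 has a pole at x = 0.
It is a regular singular point because x P_1(x) = p(x) = 2 and x^2 P_2(x) = q(x) = x - 6 are polynomials, hence analytic at x = 0.
p(0) = 2,  q(0) = -6.
Indicial equation: r(r-1) + p(0) r + q(0) = 0, i.e. r^2 + (p(0) - 1) r + q(0) = 0, i.e. r^2 + 1 r - 6 = 0.
Discriminant: (1)^2 - 4(-6) = 25, so r = (-1 ± 5)/2.
Solving: r_1 = 2, r_2 = -3.

indicial: r^2 + 1 r - 6 = 0; roots r_1 = 2, r_2 = -3


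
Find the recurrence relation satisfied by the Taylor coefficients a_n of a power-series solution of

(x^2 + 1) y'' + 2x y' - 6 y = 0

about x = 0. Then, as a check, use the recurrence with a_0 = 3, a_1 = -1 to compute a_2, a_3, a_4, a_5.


Substitute y = sum_n a_n x^n.
(1 + 1 x^2) y'' contributes (n+2)(n+1) a_{n+2} + n(n-1) a_n at x^n.
2 x y'(x) contributes 2 n a_n at x^n.
-6 y(x) contributes -6 a_n at x^n.
Matching x^n: (n+2)(n+1) a_{n+2} + (n(n-1) + 2 n - 6) a_n = 0.
Thus a_{n+2} = (-n(n-1) - 2 n + 6) / ((n+1)(n+2)) * a_n.

Check with a_0 = 3, a_1 = -1 (apply the recurrence for n = 0, 1, 2, 3): a_0 = 3, a_1 = -1, a_2 = 9, a_3 = -2/3, a_4 = 0, a_5 = 1/5.

a_(n+2) = (-n(n-1) - 2 n + 6) / ((n+1)(n+2)) * a_n; check: a_0 = 3, a_1 = -1, a_2 = 9, a_3 = -2/3, a_4 = 0, a_5 = 1/5


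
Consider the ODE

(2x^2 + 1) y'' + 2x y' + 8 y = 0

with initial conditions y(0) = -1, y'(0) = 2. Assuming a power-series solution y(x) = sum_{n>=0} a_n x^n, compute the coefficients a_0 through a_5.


Ansatz: y(x) = sum_{n>=0} a_n x^n, so y'(x) = sum_{n>=1} n a_n x^(n-1) and y''(x) = sum_{n>=2} n(n-1) a_n x^(n-2).
Substitute into P(x) y'' + Q(x) y' + R(x) y = 0 with P(x) = 2x^2 + 1, Q(x) = 2x, R(x) = 8, and match powers of x.
Initial conditions: a_0 = -1, a_1 = 2.
Setting the coefficient of each power of x to zero and solving order by order (substituting the coefficients already found):
  x^0: 2 a_2 + 8 a_0 = 0  ->  2 a_2 = -8 a_0 = 8  ->  a_2 = 4
  x^1: 6 a_3 + 10 a_1 = 0  ->  6 a_3 = -10 a_1 = -20  ->  a_3 = -10/3
  x^2: 12 a_4 + 16 a_2 = 0  ->  12 a_4 = -16 a_2 = -64  ->  a_4 = -16/3
  x^3: 20 a_5 + 26 a_3 = 0  ->  20 a_5 = -26 a_3 = 260/3  ->  a_5 = 13/3
Truncated series: y(x) = -1 + 2 x + 4 x^2 - (10/3) x^3 - (16/3) x^4 + (13/3) x^5 + O(x^6).

a_0 = -1; a_1 = 2; a_2 = 4; a_3 = -10/3; a_4 = -16/3; a_5 = 13/3


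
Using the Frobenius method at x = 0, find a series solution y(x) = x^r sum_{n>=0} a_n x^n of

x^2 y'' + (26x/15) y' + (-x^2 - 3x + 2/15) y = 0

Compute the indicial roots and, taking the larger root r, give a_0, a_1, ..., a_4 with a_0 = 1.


Write in Frobenius form y'' + (p(x)/x) y' + (q(x)/x^2) y = 0:
  p(x) = 26/15,  q(x) = -x^2 - 3x + 2/15.
Indicial equation: r(r-1) + (26/15) r + (2/15) = 0 -> roots r_1 = -1/3, r_2 = -2/5.
Take r = r_1 = -1/3. Let y(x) = x^r sum_{n>=0} a_n x^n with a_0 = 1.
Substitute y = x^r sum a_n x^n and match x^{r+n}. The recurrence is
  D(n) a_n - 3 a_{n-1} - 1 a_{n-2} = 0,  where D(n) = (r+n)(r+n-1) + (26/15)(r+n) + (2/15).
  a_n = [3 a_{n-1} + 1 a_{n-2}] / D(n).
Since the indicial polynomial factors as (r - r_1)(r - r_2), D(n) = (r_1 + n - r_1)(r_1 + n - r_2) = n(n + 1/15).
Evaluating step by step (a_0 = 1):
  n = 1: D(1) = 1(1 + 1/15) = 16/15; numerator = 3(1) = 3; a_1 = (3)/(16/15) = 45/16
  n = 2: D(2) = 2(2 + 1/15) = 62/15; numerator = 3(45/16) + 1(1) = 151/16; a_2 = (151/16)/(62/15) = 2265/992
  n = 3: D(3) = 3(3 + 1/15) = 46/5; numerator = 3(2265/992) + 1(45/16) = 9585/992; a_3 = (9585/992)/(46/5) = 47925/45632
  n = 4: D(4) = 4(4 + 1/15) = 244/15; numerator = 3(47925/45632) + 1(2265/992) = 247965/45632; a_4 = (247965/45632)/(244/15) = 60975/182528

r = -1/3; a_0 = 1; a_1 = 45/16; a_2 = 2265/992; a_3 = 47925/45632; a_4 = 60975/182528


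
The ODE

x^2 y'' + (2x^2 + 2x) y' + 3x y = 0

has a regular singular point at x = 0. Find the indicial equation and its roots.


Divide by x^2 to reach normal form y'' + P_1(x) y' + P_2(x) y = 0 with P_1(x) = 2 + 2/x and P_2(x) = 3/x.
x = 0 is a singular point because the y'-coefficient 2 + 2/x has a pole at x = 0 and the y-coefficient 3/x has a pole at x = 0.
It is a regular singular point because x P_1(x) = p(x) = 2x + 2 and x^2 P_2(x) = q(x) = 3x are polynomials, hence analytic at x = 0.
p(0) = 2,  q(0) = 0.
Indicial equation: r(r-1) + p(0) r + q(0) = 0, i.e. r^2 + (p(0) - 1) r + q(0) = 0, i.e. r^2 + 1 r = 0.
Discriminant: (1)^2 - 4(0) = 1, so r = (-1 ± 1)/2.
Solving: r_1 = 0, r_2 = -1.

indicial: r^2 + 1 r = 0; roots r_1 = 0, r_2 = -1


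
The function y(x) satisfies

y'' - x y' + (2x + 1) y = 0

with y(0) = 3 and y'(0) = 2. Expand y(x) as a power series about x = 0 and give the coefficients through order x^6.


Ansatz: y(x) = sum_{n>=0} a_n x^n, so y'(x) = sum_{n>=1} n a_n x^(n-1) and y''(x) = sum_{n>=2} n(n-1) a_n x^(n-2).
Substitute into P(x) y'' + Q(x) y' + R(x) y = 0 with P(x) = 1, Q(x) = -x, R(x) = 2x + 1, and match powers of x.
Initial conditions: a_0 = 3, a_1 = 2.
Setting the coefficient of each power of x to zero and solving order by order (substituting the coefficients already found):
  x^0: 2 a_2 + a_0 = 0  ->  2 a_2 = -a_0 = -3  ->  a_2 = -3/2
  x^1: 6 a_3 + 2 a_0 = 0  ->  6 a_3 = -2 a_0 = -6  ->  a_3 = -1
  x^2: 12 a_4 - a_2 + 2 a_1 = 0  ->  12 a_4 = a_2 - 2 a_1 = -11/2  ->  a_4 = -11/24
  x^3: 20 a_5 - 2 a_3 + 2 a_2 = 0  ->  20 a_5 = 2 a_3 - 2 a_2 = 1  ->  a_5 = 1/20
  x^4: 30 a_6 - 3 a_4 + 2 a_3 = 0  ->  30 a_6 = 3 a_4 - 2 a_3 = 5/8  ->  a_6 = 1/48
Truncated series: y(x) = 3 + 2 x - (3/2) x^2 - x^3 - (11/24) x^4 + (1/20) x^5 + (1/48) x^6 + O(x^7).

a_0 = 3; a_1 = 2; a_2 = -3/2; a_3 = -1; a_4 = -11/24; a_5 = 1/20; a_6 = 1/48


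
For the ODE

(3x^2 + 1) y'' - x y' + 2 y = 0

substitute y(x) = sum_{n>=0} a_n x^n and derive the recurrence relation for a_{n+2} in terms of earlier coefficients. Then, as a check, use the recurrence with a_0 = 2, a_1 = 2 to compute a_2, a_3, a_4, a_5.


Substitute y = sum_n a_n x^n.
(1 + 3 x^2) y'' contributes (n+2)(n+1) a_{n+2} + 3 n(n-1) a_n at x^n.
-x y'(x) contributes -n a_n at x^n.
2 y(x) contributes 2 a_n at x^n.
Matching x^n: (n+2)(n+1) a_{n+2} + (3 n(n-1) - n + 2) a_n = 0.
Thus a_{n+2} = (-3 n(n-1) + n - 2) / ((n+1)(n+2)) * a_n.

Check with a_0 = 2, a_1 = 2 (apply the recurrence for n = 0, 1, 2, 3): a_0 = 2, a_1 = 2, a_2 = -2, a_3 = -1/3, a_4 = 1, a_5 = 17/60.

a_(n+2) = (-3 n(n-1) + n - 2) / ((n+1)(n+2)) * a_n; check: a_0 = 2, a_1 = 2, a_2 = -2, a_3 = -1/3, a_4 = 1, a_5 = 17/60


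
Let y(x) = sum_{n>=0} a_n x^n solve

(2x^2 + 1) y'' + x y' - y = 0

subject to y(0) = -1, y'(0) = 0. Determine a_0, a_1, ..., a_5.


Ansatz: y(x) = sum_{n>=0} a_n x^n, so y'(x) = sum_{n>=1} n a_n x^(n-1) and y''(x) = sum_{n>=2} n(n-1) a_n x^(n-2).
Substitute into P(x) y'' + Q(x) y' + R(x) y = 0 with P(x) = 2x^2 + 1, Q(x) = x, R(x) = -1, and match powers of x.
Initial conditions: a_0 = -1, a_1 = 0.
Setting the coefficient of each power of x to zero and solving order by order (substituting the coefficients already found):
  x^0: 2 a_2 - a_0 = 0  ->  2 a_2 = a_0 = -1  ->  a_2 = -1/2
  x^1: 6 a_3 = 0  ->  a_3 = 0
  x^2: 12 a_4 + 5 a_2 = 0  ->  12 a_4 = -5 a_2 = 5/2  ->  a_4 = 5/24
  x^3: 20 a_5 + 14 a_3 = 0  ->  20 a_5 = -14 a_3 = 0  ->  a_5 = 0
Truncated series: y(x) = -1 - (1/2) x^2 + (5/24) x^4 + O(x^6).

a_0 = -1; a_1 = 0; a_2 = -1/2; a_3 = 0; a_4 = 5/24; a_5 = 0
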